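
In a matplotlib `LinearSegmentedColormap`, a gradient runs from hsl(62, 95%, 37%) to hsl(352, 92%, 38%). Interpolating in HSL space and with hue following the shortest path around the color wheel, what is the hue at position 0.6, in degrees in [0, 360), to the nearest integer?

Hue: 352 − 62 = 290°, but |290| > 180 so the shorter arc goes the other way: Δh = 290 − 360 = -70°.
H = 62 + 0.6 × (-70) = 20 → 20°

20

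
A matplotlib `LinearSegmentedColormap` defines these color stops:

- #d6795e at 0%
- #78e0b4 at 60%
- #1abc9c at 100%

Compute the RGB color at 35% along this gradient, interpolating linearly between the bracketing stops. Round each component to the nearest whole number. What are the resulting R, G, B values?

(159, 181, 144)

35% lies between the 0% and 60% stops, so the local fraction is t = (35 − 0)/(60 − 0) = 35/60 ≈ 0.5833.
#d6795e → (214, 121, 94); #78e0b4 → (120, 224, 180).
R = 214 + 0.5833 × (120 − 214) = 159.17 → 159
G = 121 + 0.5833 × (224 − 121) = 181.08 → 181
B = 94 + 0.5833 × (180 − 94) = 144.164 → 144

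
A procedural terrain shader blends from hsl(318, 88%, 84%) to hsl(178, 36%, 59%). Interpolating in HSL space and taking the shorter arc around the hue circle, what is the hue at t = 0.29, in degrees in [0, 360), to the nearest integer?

Hue arc: Δh = 178 − 318 = -140° (|Δh| ≤ 180, already the shorter path).
H = 318 + 0.29 × (-140) = 277.4 → 277°

277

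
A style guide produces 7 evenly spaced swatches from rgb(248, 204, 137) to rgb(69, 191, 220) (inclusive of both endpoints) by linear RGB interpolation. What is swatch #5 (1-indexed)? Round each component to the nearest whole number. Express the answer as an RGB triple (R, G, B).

With 7 swatches and endpoints inclusive, swatch 5 sits at t = (5 − 1)/(7 − 1) = 4/6 ≈ 0.6667.
R = 248 + 0.6667 × (69 − 248) = 128.661 → 129
G = 204 + 0.6667 × (191 − 204) = 195.333 → 195
B = 137 + 0.6667 × (220 − 137) = 192.336 → 192

(129, 195, 192)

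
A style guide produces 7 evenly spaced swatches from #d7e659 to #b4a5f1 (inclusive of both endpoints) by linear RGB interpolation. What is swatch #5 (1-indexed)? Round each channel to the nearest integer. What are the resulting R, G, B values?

With 7 swatches and endpoints inclusive, swatch 5 sits at t = (5 − 1)/(7 − 1) = 4/6 ≈ 0.6667.
#d7e659 → (215, 230, 89); #b4a5f1 → (180, 165, 241).
R = 215 + 0.6667 × (180 − 215) = 191.666 → 192
G = 230 + 0.6667 × (165 − 230) = 186.665 → 187
B = 89 + 0.6667 × (241 − 89) = 190.338 → 190

(192, 187, 190)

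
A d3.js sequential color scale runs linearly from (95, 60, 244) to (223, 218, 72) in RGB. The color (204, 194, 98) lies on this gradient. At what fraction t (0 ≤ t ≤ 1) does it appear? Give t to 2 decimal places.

Invert the lerp on the B channel (largest span, 172): t = (98 − 244) / (72 − 244) = -146/-172 = 0.84884.
Check on R: (204 − 95)/(223 − 95) = 0.8516 ✓

0.85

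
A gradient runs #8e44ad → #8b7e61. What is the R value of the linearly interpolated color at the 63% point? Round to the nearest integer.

140

R₁ = 142 (from #8e44ad), R₂ = 139 (from #8b7e61).
R = 142 + 0.63 × (139 − 142) = 140.11 → 140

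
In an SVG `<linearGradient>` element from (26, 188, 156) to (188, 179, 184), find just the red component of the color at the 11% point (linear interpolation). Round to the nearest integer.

44

R = 26 + 0.11 × (188 − 26) = 43.82 → 44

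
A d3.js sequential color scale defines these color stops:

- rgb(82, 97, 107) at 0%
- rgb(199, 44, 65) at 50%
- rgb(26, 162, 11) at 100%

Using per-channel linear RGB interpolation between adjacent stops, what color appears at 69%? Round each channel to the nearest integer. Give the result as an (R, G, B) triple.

(133, 89, 44)

69% lies between the 50% and 100% stops, so the local fraction is t = (69 − 50)/(100 − 50) = 19/50 ≈ 0.38.
R = 199 + 0.38 × (26 − 199) = 133.26 → 133
G = 44 + 0.38 × (162 − 44) = 88.84 → 89
B = 65 + 0.38 × (11 − 65) = 44.48 → 44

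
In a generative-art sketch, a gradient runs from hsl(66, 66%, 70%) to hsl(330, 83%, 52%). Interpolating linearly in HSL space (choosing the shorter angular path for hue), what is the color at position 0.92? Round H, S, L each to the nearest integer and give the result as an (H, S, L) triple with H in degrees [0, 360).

Hue: 330 − 66 = 264°, but |264| > 180 so the shorter arc goes the other way: Δh = 264 − 360 = -96°.
H = 66 + 0.92 × (-96) = -22.32 → -22 → -22 mod 360 = 338°
S = 66 + 0.92 × (83 − 66) = 81.64 → 82%
L = 70 + 0.92 × (52 − 70) = 53.44 → 53%

(338, 82, 53)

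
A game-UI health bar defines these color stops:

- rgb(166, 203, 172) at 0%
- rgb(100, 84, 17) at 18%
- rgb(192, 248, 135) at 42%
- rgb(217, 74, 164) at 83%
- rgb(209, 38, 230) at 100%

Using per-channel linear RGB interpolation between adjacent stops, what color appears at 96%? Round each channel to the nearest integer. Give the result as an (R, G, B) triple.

(211, 46, 214)

96% lies between the 83% and 100% stops, so the local fraction is t = (96 − 83)/(100 − 83) = 13/17 ≈ 0.7647.
R = 217 + 0.7647 × (209 − 217) = 210.882 → 211
G = 74 + 0.7647 × (38 − 74) = 46.471 → 46
B = 164 + 0.7647 × (230 − 164) = 214.47 → 214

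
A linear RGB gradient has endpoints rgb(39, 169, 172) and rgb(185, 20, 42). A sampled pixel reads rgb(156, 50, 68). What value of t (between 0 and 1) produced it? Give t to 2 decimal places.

0.80

Invert the lerp on the G channel (largest span, 149): t = (50 − 169) / (20 − 169) = -119/-149 = 0.79866.
Check on R: (156 − 39)/(185 − 39) = 0.8014 ✓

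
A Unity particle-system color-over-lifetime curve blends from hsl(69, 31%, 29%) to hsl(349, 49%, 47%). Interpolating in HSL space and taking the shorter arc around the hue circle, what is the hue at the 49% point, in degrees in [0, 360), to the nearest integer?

30

Hue: 349 − 69 = 280°, but |280| > 180 so the shorter arc goes the other way: Δh = 280 − 360 = -80°.
H = 69 + 0.49 × (-80) = 29.8 → 30°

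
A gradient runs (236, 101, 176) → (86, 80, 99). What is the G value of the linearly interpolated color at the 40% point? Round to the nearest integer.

G = 101 + 0.4 × (80 − 101) = 92.6 → 93

93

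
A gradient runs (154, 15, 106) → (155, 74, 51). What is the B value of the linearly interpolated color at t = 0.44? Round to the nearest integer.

82

B = 106 + 0.44 × (51 − 106) = 81.8 → 82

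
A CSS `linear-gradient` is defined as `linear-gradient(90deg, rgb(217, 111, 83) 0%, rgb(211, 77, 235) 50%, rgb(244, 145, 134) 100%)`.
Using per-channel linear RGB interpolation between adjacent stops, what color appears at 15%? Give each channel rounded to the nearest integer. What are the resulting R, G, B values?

(215, 101, 129)

15% lies between the 0% and 50% stops, so the local fraction is t = (15 − 0)/(50 − 0) = 15/50 ≈ 0.3.
R = 217 + 0.3 × (211 − 217) = 215.2 → 215
G = 111 + 0.3 × (77 − 111) = 100.8 → 101
B = 83 + 0.3 × (235 − 83) = 128.6 → 129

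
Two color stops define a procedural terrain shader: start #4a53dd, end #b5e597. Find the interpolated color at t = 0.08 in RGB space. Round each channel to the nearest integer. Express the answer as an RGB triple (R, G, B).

#4a53dd → (74, 83, 221); #b5e597 → (181, 229, 151).
R = 74 + 0.08 × (181 − 74) = 74 + 0.08 × 107 = 82.56 → 83
G = 83 + 0.08 × (229 − 83) = 83 + 0.08 × 146 = 94.68 → 95
B = 221 + 0.08 × (151 − 221) = 221 + 0.08 × -70 = 215.4 → 215

(83, 95, 215)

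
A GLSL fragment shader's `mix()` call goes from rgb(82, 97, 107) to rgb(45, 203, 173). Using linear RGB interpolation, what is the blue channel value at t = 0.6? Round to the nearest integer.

B = 107 + 0.6 × (173 − 107) = 146.6 → 147

147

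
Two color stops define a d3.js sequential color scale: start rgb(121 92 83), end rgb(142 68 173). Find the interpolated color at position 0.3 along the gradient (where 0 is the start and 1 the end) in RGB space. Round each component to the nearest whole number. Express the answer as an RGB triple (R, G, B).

R = 121 + 0.3 × (142 − 121) = 121 + 0.3 × 21 = 127.3 → 127
G = 92 + 0.3 × (68 − 92) = 92 + 0.3 × -24 = 84.8 → 85
B = 83 + 0.3 × (173 − 83) = 83 + 0.3 × 90 = 110 → 110

(127, 85, 110)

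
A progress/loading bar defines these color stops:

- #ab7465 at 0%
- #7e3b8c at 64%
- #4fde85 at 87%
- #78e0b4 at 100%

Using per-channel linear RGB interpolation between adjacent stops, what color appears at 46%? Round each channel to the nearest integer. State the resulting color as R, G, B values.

46% lies between the 0% and 64% stops, so the local fraction is t = (46 − 0)/(64 − 0) = 46/64 ≈ 0.7188.
#ab7465 → (171, 116, 101); #7e3b8c → (126, 59, 140).
R = 171 + 0.7188 × (126 − 171) = 138.654 → 139
G = 116 + 0.7188 × (59 − 116) = 75.028 → 75
B = 101 + 0.7188 × (140 − 101) = 129.033 → 129

(139, 75, 129)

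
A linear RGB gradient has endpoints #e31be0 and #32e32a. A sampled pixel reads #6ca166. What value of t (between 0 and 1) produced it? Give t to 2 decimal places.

0.67

Invert the lerp on the G channel (largest span, 200): t = (161 − 27) / (227 − 27) = 134/200 = 0.67.
Check on R: (108 − 227)/(50 − 227) = 0.6723 ✓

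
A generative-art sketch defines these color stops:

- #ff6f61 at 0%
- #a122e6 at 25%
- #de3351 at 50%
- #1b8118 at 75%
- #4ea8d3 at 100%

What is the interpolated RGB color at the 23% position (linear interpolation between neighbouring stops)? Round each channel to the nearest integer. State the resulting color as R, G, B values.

23% lies between the 0% and 25% stops, so the local fraction is t = (23 − 0)/(25 − 0) = 23/25 ≈ 0.92.
#ff6f61 → (255, 111, 97); #a122e6 → (161, 34, 230).
R = 255 + 0.92 × (161 − 255) = 168.52 → 169
G = 111 + 0.92 × (34 − 111) = 40.16 → 40
B = 97 + 0.92 × (230 − 97) = 219.36 → 219

(169, 40, 219)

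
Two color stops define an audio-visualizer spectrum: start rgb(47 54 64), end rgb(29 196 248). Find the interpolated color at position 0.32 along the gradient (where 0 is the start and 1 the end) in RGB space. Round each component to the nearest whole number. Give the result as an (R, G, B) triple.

(41, 99, 123)

R = 47 + 0.32 × (29 − 47) = 47 + 0.32 × -18 = 41.24 → 41
G = 54 + 0.32 × (196 − 54) = 54 + 0.32 × 142 = 99.44 → 99
B = 64 + 0.32 × (248 − 64) = 64 + 0.32 × 184 = 122.88 → 123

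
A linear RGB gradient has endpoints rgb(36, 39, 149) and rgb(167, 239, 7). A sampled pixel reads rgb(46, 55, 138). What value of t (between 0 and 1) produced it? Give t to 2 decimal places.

0.08

Invert the lerp on the G channel (largest span, 200): t = (55 − 39) / (239 − 39) = 16/200 = 0.08.
Check on R: (46 − 36)/(167 − 36) = 0.07634 ✓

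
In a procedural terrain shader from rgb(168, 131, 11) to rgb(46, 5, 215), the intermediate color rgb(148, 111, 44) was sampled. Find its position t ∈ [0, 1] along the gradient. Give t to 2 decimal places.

Invert the lerp on the B channel (largest span, 204): t = (44 − 11) / (215 − 11) = 33/204 = 0.16176.
Check on R: (148 − 168)/(46 − 168) = 0.1639 ✓

0.16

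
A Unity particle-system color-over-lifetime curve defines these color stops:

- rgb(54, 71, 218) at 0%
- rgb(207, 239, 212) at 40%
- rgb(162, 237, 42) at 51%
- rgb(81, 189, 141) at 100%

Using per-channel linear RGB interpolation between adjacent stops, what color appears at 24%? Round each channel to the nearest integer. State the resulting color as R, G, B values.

(146, 172, 214)

24% lies between the 0% and 40% stops, so the local fraction is t = (24 − 0)/(40 − 0) = 24/40 ≈ 0.6.
R = 54 + 0.6 × (207 − 54) = 145.8 → 146
G = 71 + 0.6 × (239 − 71) = 171.8 → 172
B = 218 + 0.6 × (212 − 218) = 214.4 → 214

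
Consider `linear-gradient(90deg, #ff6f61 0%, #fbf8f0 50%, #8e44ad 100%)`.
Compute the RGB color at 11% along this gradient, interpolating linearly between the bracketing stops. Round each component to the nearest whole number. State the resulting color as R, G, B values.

(254, 141, 128)

11% lies between the 0% and 50% stops, so the local fraction is t = (11 − 0)/(50 − 0) = 11/50 ≈ 0.22.
#ff6f61 → (255, 111, 97); #fbf8f0 → (251, 248, 240).
R = 255 + 0.22 × (251 − 255) = 254.12 → 254
G = 111 + 0.22 × (248 − 111) = 141.14 → 141
B = 97 + 0.22 × (240 − 97) = 128.46 → 128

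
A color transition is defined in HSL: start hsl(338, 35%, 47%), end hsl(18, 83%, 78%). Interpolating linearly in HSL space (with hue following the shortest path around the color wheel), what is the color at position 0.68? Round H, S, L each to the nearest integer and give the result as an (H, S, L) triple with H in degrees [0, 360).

Hue: 18 − 338 = -320°, but |-320| > 180 so the shorter arc goes the other way: Δh = -320 + 360 = 40°.
H = 338 + 0.68 × (40) = 365.2 → 365 → 365 mod 360 = 5°
S = 35 + 0.68 × (83 − 35) = 67.64 → 68%
L = 47 + 0.68 × (78 − 47) = 68.08 → 68%

(5, 68, 68)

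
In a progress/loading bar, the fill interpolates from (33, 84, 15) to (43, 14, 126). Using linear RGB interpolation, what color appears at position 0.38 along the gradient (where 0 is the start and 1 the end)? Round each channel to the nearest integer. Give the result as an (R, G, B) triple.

R = 33 + 0.38 × (43 − 33) = 33 + 0.38 × 10 = 36.8 → 37
G = 84 + 0.38 × (14 − 84) = 84 + 0.38 × -70 = 57.4 → 57
B = 15 + 0.38 × (126 − 15) = 15 + 0.38 × 111 = 57.18 → 57

(37, 57, 57)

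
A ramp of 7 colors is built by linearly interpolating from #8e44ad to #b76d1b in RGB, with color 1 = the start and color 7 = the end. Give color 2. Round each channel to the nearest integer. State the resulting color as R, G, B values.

(149, 75, 149)

With 7 swatches and endpoints inclusive, swatch 2 sits at t = (2 − 1)/(7 − 1) = 1/6 ≈ 0.1667.
#8e44ad → (142, 68, 173); #b76d1b → (183, 109, 27).
R = 142 + 0.1667 × (183 − 142) = 148.835 → 149
G = 68 + 0.1667 × (109 − 68) = 74.835 → 75
B = 173 + 0.1667 × (27 − 173) = 148.662 → 149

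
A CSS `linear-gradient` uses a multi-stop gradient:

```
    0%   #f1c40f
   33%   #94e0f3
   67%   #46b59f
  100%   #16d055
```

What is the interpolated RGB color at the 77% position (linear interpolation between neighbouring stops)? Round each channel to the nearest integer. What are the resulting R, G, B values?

77% lies between the 67% and 100% stops, so the local fraction is t = (77 − 67)/(100 − 67) = 10/33 ≈ 0.303.
#46b59f → (70, 181, 159); #16d055 → (22, 208, 85).
R = 70 + 0.303 × (22 − 70) = 55.456 → 55
G = 181 + 0.303 × (208 − 181) = 189.181 → 189
B = 159 + 0.303 × (85 − 159) = 136.578 → 137

(55, 189, 137)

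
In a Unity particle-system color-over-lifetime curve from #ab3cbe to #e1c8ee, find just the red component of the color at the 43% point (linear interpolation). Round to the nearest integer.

194

R₁ = 171 (from #ab3cbe), R₂ = 225 (from #e1c8ee).
R = 171 + 0.43 × (225 − 171) = 194.22 → 194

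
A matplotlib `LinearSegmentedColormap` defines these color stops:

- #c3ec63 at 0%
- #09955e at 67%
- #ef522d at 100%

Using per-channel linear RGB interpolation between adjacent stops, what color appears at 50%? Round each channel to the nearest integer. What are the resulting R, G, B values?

50% lies between the 0% and 67% stops, so the local fraction is t = (50 − 0)/(67 − 0) = 50/67 ≈ 0.7463.
#c3ec63 → (195, 236, 99); #09955e → (9, 149, 94).
R = 195 + 0.7463 × (9 − 195) = 56.188 → 56
G = 236 + 0.7463 × (149 − 236) = 171.072 → 171
B = 99 + 0.7463 × (94 − 99) = 95.269 → 95

(56, 171, 95)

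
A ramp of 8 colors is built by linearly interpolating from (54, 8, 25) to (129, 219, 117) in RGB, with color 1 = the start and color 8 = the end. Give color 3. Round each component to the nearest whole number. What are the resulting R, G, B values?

With 8 swatches and endpoints inclusive, swatch 3 sits at t = (3 − 1)/(8 − 1) = 2/7 ≈ 0.2857.
R = 54 + 0.2857 × (129 − 54) = 75.428 → 75
G = 8 + 0.2857 × (219 − 8) = 68.283 → 68
B = 25 + 0.2857 × (117 − 25) = 51.284 → 51

(75, 68, 51)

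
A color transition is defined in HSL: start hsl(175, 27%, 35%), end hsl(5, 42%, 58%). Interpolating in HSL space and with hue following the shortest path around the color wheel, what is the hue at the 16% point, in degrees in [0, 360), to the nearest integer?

Hue arc: Δh = 5 − 175 = -170° (|Δh| ≤ 180, already the shorter path).
H = 175 + 0.16 × (-170) = 147.8 → 148°

148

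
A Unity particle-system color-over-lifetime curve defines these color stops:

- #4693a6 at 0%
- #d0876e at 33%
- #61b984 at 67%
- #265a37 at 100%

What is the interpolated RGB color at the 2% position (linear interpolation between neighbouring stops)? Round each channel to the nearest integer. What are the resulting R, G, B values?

(78, 146, 163)

2% lies between the 0% and 33% stops, so the local fraction is t = (2 − 0)/(33 − 0) = 2/33 ≈ 0.0606.
#4693a6 → (70, 147, 166); #d0876e → (208, 135, 110).
R = 70 + 0.0606 × (208 − 70) = 78.363 → 78
G = 147 + 0.0606 × (135 − 147) = 146.273 → 146
B = 166 + 0.0606 × (110 − 166) = 162.606 → 163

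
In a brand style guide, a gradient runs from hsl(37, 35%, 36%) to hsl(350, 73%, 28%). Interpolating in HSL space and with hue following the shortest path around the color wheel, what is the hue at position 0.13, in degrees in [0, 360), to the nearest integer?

31

Hue: 350 − 37 = 313°, but |313| > 180 so the shorter arc goes the other way: Δh = 313 − 360 = -47°.
H = 37 + 0.13 × (-47) = 30.89 → 31°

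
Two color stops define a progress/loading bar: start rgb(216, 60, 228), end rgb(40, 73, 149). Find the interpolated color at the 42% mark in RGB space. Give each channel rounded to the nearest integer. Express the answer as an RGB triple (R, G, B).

(142, 65, 195)

42% corresponds to t = 0.42.
R = 216 + 0.42 × (40 − 216) = 216 + 0.42 × -176 = 142.08 → 142
G = 60 + 0.42 × (73 − 60) = 60 + 0.42 × 13 = 65.46 → 65
B = 228 + 0.42 × (149 − 228) = 228 + 0.42 × -79 = 194.82 → 195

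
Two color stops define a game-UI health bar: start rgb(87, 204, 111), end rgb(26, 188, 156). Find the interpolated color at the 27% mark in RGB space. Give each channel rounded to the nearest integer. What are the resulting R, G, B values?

27% corresponds to t = 0.27.
R = 87 + 0.27 × (26 − 87) = 87 + 0.27 × -61 = 70.53 → 71
G = 204 + 0.27 × (188 − 204) = 204 + 0.27 × -16 = 199.68 → 200
B = 111 + 0.27 × (156 − 111) = 111 + 0.27 × 45 = 123.15 → 123

(71, 200, 123)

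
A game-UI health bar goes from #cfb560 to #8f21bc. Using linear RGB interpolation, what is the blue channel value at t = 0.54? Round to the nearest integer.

B₁ = 96 (from #cfb560), B₂ = 188 (from #8f21bc).
B = 96 + 0.54 × (188 − 96) = 145.68 → 146

146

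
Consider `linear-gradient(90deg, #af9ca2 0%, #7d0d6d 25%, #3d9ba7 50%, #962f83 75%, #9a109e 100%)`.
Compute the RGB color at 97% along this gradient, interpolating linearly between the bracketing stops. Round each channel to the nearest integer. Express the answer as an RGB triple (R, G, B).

97% lies between the 75% and 100% stops, so the local fraction is t = (97 − 75)/(100 − 75) = 22/25 ≈ 0.88.
#962f83 → (150, 47, 131); #9a109e → (154, 16, 158).
R = 150 + 0.88 × (154 − 150) = 153.52 → 154
G = 47 + 0.88 × (16 − 47) = 19.72 → 20
B = 131 + 0.88 × (158 − 131) = 154.76 → 155

(154, 20, 155)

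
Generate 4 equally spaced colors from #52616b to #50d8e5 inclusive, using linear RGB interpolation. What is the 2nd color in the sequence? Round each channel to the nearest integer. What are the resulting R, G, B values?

With 4 swatches and endpoints inclusive, swatch 2 sits at t = (2 − 1)/(4 − 1) = 1/3 ≈ 0.3333.
#52616b → (82, 97, 107); #50d8e5 → (80, 216, 229).
R = 82 + 0.3333 × (80 − 82) = 81.333 → 81
G = 97 + 0.3333 × (216 − 97) = 136.663 → 137
B = 107 + 0.3333 × (229 − 107) = 147.663 → 148

(81, 137, 148)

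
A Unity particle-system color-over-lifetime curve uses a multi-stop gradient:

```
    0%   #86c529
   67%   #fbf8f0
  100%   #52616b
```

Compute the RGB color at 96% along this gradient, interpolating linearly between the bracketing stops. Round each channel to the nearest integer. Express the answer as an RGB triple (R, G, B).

(102, 115, 123)

96% lies between the 67% and 100% stops, so the local fraction is t = (96 − 67)/(100 − 67) = 29/33 ≈ 0.8788.
#fbf8f0 → (251, 248, 240); #52616b → (82, 97, 107).
R = 251 + 0.8788 × (82 − 251) = 102.483 → 102
G = 248 + 0.8788 × (97 − 248) = 115.301 → 115
B = 240 + 0.8788 × (107 − 240) = 123.12 → 123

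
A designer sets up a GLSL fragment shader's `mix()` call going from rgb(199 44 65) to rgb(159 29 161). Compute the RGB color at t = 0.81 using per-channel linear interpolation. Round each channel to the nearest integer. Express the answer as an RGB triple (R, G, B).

(167, 32, 143)

R = 199 + 0.81 × (159 − 199) = 199 + 0.81 × -40 = 166.6 → 167
G = 44 + 0.81 × (29 − 44) = 44 + 0.81 × -15 = 31.85 → 32
B = 65 + 0.81 × (161 − 65) = 65 + 0.81 × 96 = 142.76 → 143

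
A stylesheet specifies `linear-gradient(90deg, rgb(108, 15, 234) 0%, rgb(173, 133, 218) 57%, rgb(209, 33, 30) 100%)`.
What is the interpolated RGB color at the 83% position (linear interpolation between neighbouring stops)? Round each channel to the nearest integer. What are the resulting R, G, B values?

83% lies between the 57% and 100% stops, so the local fraction is t = (83 − 57)/(100 − 57) = 26/43 ≈ 0.6047.
R = 173 + 0.6047 × (209 − 173) = 194.769 → 195
G = 133 + 0.6047 × (33 − 133) = 72.53 → 73
B = 218 + 0.6047 × (30 − 218) = 104.316 → 104

(195, 73, 104)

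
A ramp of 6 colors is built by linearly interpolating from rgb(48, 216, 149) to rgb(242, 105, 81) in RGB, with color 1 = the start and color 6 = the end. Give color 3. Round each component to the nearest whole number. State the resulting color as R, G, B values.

(126, 172, 122)

With 6 swatches and endpoints inclusive, swatch 3 sits at t = (3 − 1)/(6 − 1) = 2/5 ≈ 0.4.
R = 48 + 0.4 × (242 − 48) = 125.6 → 126
G = 216 + 0.4 × (105 − 216) = 171.6 → 172
B = 149 + 0.4 × (81 − 149) = 121.8 → 122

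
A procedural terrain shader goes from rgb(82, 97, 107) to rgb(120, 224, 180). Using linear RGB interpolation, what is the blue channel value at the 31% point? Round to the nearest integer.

130

B = 107 + 0.31 × (180 − 107) = 129.63 → 130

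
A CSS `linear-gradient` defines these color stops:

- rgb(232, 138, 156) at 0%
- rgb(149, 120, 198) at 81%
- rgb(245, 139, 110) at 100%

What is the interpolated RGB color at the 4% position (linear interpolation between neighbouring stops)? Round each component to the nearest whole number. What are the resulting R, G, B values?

4% lies between the 0% and 81% stops, so the local fraction is t = (4 − 0)/(81 − 0) = 4/81 ≈ 0.0494.
R = 232 + 0.0494 × (149 − 232) = 227.9 → 228
G = 138 + 0.0494 × (120 − 138) = 137.111 → 137
B = 156 + 0.0494 × (198 − 156) = 158.075 → 158

(228, 137, 158)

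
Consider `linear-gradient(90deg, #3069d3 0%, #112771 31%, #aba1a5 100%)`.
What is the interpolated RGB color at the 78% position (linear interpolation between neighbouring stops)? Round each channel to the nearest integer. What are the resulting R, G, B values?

(122, 122, 148)

78% lies between the 31% and 100% stops, so the local fraction is t = (78 − 31)/(100 − 31) = 47/69 ≈ 0.6812.
#112771 → (17, 39, 113); #aba1a5 → (171, 161, 165).
R = 17 + 0.6812 × (171 − 17) = 121.905 → 122
G = 39 + 0.6812 × (161 − 39) = 122.106 → 122
B = 113 + 0.6812 × (165 − 113) = 148.422 → 148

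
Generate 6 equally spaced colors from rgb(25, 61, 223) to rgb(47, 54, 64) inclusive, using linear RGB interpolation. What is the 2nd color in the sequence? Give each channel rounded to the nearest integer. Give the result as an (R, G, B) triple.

With 6 swatches and endpoints inclusive, swatch 2 sits at t = (2 − 1)/(6 − 1) = 1/5 ≈ 0.2.
R = 25 + 0.2 × (47 − 25) = 29.4 → 29
G = 61 + 0.2 × (54 − 61) = 59.6 → 60
B = 223 + 0.2 × (64 − 223) = 191.2 → 191

(29, 60, 191)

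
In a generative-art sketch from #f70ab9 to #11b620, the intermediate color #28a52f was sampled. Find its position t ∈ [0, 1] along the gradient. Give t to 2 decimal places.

0.90

Invert the lerp on the R channel (largest span, 230): t = (40 − 247) / (17 − 247) = -207/-230 = 0.9.
Check on G: (165 − 10)/(182 − 10) = 0.9012 ✓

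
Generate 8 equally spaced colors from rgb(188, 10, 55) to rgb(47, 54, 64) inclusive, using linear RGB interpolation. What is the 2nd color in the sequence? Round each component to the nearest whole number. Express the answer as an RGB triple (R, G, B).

(168, 16, 56)

With 8 swatches and endpoints inclusive, swatch 2 sits at t = (2 − 1)/(8 − 1) = 1/7 ≈ 0.1429.
R = 188 + 0.1429 × (47 − 188) = 167.851 → 168
G = 10 + 0.1429 × (54 − 10) = 16.288 → 16
B = 55 + 0.1429 × (64 − 55) = 56.286 → 56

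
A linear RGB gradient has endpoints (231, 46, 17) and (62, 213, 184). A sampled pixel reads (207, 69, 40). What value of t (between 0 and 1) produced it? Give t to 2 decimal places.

0.14

Invert the lerp on the R channel (largest span, 169): t = (207 − 231) / (62 − 231) = -24/-169 = 0.14201.
Check on G: (69 − 46)/(213 − 46) = 0.1377 ✓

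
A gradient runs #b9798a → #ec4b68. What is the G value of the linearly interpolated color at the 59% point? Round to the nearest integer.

G₁ = 121 (from #b9798a), G₂ = 75 (from #ec4b68).
G = 121 + 0.59 × (75 − 121) = 93.86 → 94

94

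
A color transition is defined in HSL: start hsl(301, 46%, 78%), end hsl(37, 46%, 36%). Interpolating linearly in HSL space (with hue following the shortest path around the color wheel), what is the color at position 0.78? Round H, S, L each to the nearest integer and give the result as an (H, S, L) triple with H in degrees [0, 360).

(16, 46, 45)

Hue: 37 − 301 = -264°, but |-264| > 180 so the shorter arc goes the other way: Δh = -264 + 360 = 96°.
H = 301 + 0.78 × (96) = 375.88 → 376 → 376 mod 360 = 16°
S = 46 + 0.78 × (46 − 46) = 46 → 46%
L = 78 + 0.78 × (36 − 78) = 45.24 → 45%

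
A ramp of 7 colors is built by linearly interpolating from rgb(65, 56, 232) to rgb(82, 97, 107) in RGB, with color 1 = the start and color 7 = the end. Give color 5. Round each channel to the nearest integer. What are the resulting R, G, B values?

(76, 83, 149)

With 7 swatches and endpoints inclusive, swatch 5 sits at t = (5 − 1)/(7 − 1) = 4/6 ≈ 0.6667.
R = 65 + 0.6667 × (82 − 65) = 76.334 → 76
G = 56 + 0.6667 × (97 − 56) = 83.335 → 83
B = 232 + 0.6667 × (107 − 232) = 148.663 → 149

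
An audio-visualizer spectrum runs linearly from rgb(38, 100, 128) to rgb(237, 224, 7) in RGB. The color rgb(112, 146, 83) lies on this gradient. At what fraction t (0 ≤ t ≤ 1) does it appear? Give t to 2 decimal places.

Invert the lerp on the R channel (largest span, 199): t = (112 − 38) / (237 − 38) = 74/199 = 0.37186.
Check on G: (146 − 100)/(224 − 100) = 0.371 ✓

0.37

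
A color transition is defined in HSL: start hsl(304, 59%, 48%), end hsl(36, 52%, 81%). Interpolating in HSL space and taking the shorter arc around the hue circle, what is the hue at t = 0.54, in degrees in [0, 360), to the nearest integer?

354

Hue: 36 − 304 = -268°, but |-268| > 180 so the shorter arc goes the other way: Δh = -268 + 360 = 92°.
H = 304 + 0.54 × (92) = 353.68 → 354°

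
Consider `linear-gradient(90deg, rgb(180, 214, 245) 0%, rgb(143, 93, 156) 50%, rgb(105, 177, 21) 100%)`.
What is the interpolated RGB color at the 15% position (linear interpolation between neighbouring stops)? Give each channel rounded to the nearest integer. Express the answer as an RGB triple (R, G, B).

15% lies between the 0% and 50% stops, so the local fraction is t = (15 − 0)/(50 − 0) = 15/50 ≈ 0.3.
R = 180 + 0.3 × (143 − 180) = 168.9 → 169
G = 214 + 0.3 × (93 − 214) = 177.7 → 178
B = 245 + 0.3 × (156 − 245) = 218.3 → 218

(169, 178, 218)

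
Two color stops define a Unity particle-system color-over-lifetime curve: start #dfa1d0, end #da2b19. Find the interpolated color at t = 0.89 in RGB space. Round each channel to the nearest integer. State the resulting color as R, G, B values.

(219, 56, 45)

#dfa1d0 → (223, 161, 208); #da2b19 → (218, 43, 25).
R = 223 + 0.89 × (218 − 223) = 223 + 0.89 × -5 = 218.55 → 219
G = 161 + 0.89 × (43 − 161) = 161 + 0.89 × -118 = 55.98 → 56
B = 208 + 0.89 × (25 − 208) = 208 + 0.89 × -183 = 45.13 → 45
So the blended color is (219, 56, 45), about #db382d.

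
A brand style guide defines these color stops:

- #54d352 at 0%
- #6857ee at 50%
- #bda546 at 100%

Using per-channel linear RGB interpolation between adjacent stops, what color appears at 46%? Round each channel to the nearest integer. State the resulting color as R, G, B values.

(102, 97, 226)

46% lies between the 0% and 50% stops, so the local fraction is t = (46 − 0)/(50 − 0) = 46/50 ≈ 0.92.
#54d352 → (84, 211, 82); #6857ee → (104, 87, 238).
R = 84 + 0.92 × (104 − 84) = 102.4 → 102
G = 211 + 0.92 × (87 − 211) = 96.92 → 97
B = 82 + 0.92 × (238 − 82) = 225.52 → 226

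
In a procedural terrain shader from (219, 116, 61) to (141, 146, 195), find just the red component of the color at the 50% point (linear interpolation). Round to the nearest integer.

R = 219 + 0.5 × (141 − 219) = 180 → 180

180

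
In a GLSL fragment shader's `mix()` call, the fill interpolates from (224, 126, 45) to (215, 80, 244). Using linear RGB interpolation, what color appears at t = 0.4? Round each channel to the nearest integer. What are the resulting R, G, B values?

R = 224 + 0.4 × (215 − 224) = 224 + 0.4 × -9 = 220.4 → 220
G = 126 + 0.4 × (80 − 126) = 126 + 0.4 × -46 = 107.6 → 108
B = 45 + 0.4 × (244 − 45) = 45 + 0.4 × 199 = 124.6 → 125

(220, 108, 125)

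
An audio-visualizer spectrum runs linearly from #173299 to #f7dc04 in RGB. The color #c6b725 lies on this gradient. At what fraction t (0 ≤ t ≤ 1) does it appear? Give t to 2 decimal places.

Invert the lerp on the R channel (largest span, 224): t = (198 − 23) / (247 − 23) = 175/224 = 0.78125.
Check on G: (183 − 50)/(220 − 50) = 0.7824 ✓

0.78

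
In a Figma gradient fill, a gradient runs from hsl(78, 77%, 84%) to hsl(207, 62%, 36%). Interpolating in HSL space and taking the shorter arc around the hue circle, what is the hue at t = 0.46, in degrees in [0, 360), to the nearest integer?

Hue arc: Δh = 207 − 78 = 129° (|Δh| ≤ 180, already the shorter path).
H = 78 + 0.46 × (129) = 137.34 → 137°

137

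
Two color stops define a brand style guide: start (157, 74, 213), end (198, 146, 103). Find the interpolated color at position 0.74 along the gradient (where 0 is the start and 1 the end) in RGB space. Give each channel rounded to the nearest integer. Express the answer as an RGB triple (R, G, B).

(187, 127, 132)

R = 157 + 0.74 × (198 − 157) = 157 + 0.74 × 41 = 187.34 → 187
G = 74 + 0.74 × (146 − 74) = 74 + 0.74 × 72 = 127.28 → 127
B = 213 + 0.74 × (103 − 213) = 213 + 0.74 × -110 = 131.6 → 132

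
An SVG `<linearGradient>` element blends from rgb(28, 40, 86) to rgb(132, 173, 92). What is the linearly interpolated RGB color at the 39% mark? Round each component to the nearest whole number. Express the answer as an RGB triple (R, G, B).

(69, 92, 88)

39% corresponds to t = 0.39.
R = 28 + 0.39 × (132 − 28) = 28 + 0.39 × 104 = 68.56 → 69
G = 40 + 0.39 × (173 − 40) = 40 + 0.39 × 133 = 91.87 → 92
B = 86 + 0.39 × (92 − 86) = 86 + 0.39 × 6 = 88.34 → 88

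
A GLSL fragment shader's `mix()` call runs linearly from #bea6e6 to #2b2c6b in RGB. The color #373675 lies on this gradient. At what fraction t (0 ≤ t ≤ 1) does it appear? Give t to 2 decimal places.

0.92

Invert the lerp on the R channel (largest span, 147): t = (55 − 190) / (43 − 190) = -135/-147 = 0.91837.
Check on G: (54 − 166)/(44 − 166) = 0.918 ✓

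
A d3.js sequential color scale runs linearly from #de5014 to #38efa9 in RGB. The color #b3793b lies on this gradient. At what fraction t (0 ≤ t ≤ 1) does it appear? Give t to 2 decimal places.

0.26

Invert the lerp on the R channel (largest span, 166): t = (179 − 222) / (56 − 222) = -43/-166 = 0.25904.
Check on G: (121 − 80)/(239 − 80) = 0.2579 ✓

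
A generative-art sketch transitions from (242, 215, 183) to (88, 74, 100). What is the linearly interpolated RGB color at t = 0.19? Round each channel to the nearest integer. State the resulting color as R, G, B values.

(213, 188, 167)

R = 242 + 0.19 × (88 − 242) = 242 + 0.19 × -154 = 212.74 → 213
G = 215 + 0.19 × (74 − 215) = 215 + 0.19 × -141 = 188.21 → 188
B = 183 + 0.19 × (100 − 183) = 183 + 0.19 × -83 = 167.23 → 167
So the blended color is (213, 188, 167), about #d5bca7.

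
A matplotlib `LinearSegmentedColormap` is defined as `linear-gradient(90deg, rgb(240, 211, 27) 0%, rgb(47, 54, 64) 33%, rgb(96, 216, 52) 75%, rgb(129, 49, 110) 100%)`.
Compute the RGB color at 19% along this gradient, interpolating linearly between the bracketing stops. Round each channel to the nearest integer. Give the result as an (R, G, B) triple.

19% lies between the 0% and 33% stops, so the local fraction is t = (19 − 0)/(33 − 0) = 19/33 ≈ 0.5758.
R = 240 + 0.5758 × (47 − 240) = 128.871 → 129
G = 211 + 0.5758 × (54 − 211) = 120.599 → 121
B = 27 + 0.5758 × (64 − 27) = 48.305 → 48

(129, 121, 48)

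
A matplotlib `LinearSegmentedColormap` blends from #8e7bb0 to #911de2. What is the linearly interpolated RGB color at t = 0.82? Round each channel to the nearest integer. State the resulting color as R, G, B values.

(144, 46, 217)

#8e7bb0 → (142, 123, 176); #911de2 → (145, 29, 226).
R = 142 + 0.82 × (145 − 142) = 142 + 0.82 × 3 = 144.46 → 144
G = 123 + 0.82 × (29 − 123) = 123 + 0.82 × -94 = 45.92 → 46
B = 176 + 0.82 × (226 − 176) = 176 + 0.82 × 50 = 217 → 217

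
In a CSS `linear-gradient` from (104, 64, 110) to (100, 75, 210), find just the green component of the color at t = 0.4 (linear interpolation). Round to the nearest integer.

G = 64 + 0.4 × (75 − 64) = 68.4 → 68

68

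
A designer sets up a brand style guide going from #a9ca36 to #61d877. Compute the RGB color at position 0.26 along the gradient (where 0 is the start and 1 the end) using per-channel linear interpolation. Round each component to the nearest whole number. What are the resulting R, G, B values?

#a9ca36 → (169, 202, 54); #61d877 → (97, 216, 119).
R = 169 + 0.26 × (97 − 169) = 169 + 0.26 × -72 = 150.28 → 150
G = 202 + 0.26 × (216 − 202) = 202 + 0.26 × 14 = 205.64 → 206
B = 54 + 0.26 × (119 − 54) = 54 + 0.26 × 65 = 70.9 → 71

(150, 206, 71)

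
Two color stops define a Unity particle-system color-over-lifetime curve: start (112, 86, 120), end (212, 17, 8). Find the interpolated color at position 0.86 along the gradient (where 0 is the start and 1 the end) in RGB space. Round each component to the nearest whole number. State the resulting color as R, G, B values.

(198, 27, 24)

R = 112 + 0.86 × (212 − 112) = 112 + 0.86 × 100 = 198 → 198
G = 86 + 0.86 × (17 − 86) = 86 + 0.86 × -69 = 26.66 → 27
B = 120 + 0.86 × (8 − 120) = 120 + 0.86 × -112 = 23.68 → 24
So the blended color is (198, 27, 24), about #c61b18.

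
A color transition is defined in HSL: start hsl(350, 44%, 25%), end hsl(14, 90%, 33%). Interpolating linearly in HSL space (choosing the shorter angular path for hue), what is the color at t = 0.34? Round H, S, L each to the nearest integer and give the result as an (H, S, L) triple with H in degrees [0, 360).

Hue: 14 − 350 = -336°, but |-336| > 180 so the shorter arc goes the other way: Δh = -336 + 360 = 24°.
H = 350 + 0.34 × (24) = 358.16 → 358°
S = 44 + 0.34 × (90 − 44) = 59.64 → 60%
L = 25 + 0.34 × (33 − 25) = 27.72 → 28%

(358, 60, 28)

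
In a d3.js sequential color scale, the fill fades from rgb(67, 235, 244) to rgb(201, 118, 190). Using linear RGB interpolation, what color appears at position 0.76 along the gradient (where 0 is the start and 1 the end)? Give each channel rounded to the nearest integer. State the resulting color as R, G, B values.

R = 67 + 0.76 × (201 − 67) = 67 + 0.76 × 134 = 168.84 → 169
G = 235 + 0.76 × (118 − 235) = 235 + 0.76 × -117 = 146.08 → 146
B = 244 + 0.76 × (190 − 244) = 244 + 0.76 × -54 = 202.96 → 203

(169, 146, 203)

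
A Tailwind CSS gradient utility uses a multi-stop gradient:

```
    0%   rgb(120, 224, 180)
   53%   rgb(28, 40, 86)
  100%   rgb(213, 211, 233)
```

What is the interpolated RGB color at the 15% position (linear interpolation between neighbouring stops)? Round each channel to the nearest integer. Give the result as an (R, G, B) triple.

(94, 172, 153)

15% lies between the 0% and 53% stops, so the local fraction is t = (15 − 0)/(53 − 0) = 15/53 ≈ 0.283.
R = 120 + 0.283 × (28 − 120) = 93.964 → 94
G = 224 + 0.283 × (40 − 224) = 171.928 → 172
B = 180 + 0.283 × (86 − 180) = 153.398 → 153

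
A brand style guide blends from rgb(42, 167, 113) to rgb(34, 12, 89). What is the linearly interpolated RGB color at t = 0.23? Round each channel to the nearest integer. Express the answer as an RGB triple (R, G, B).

(40, 131, 107)

R = 42 + 0.23 × (34 − 42) = 42 + 0.23 × -8 = 40.16 → 40
G = 167 + 0.23 × (12 − 167) = 167 + 0.23 × -155 = 131.35 → 131
B = 113 + 0.23 × (89 − 113) = 113 + 0.23 × -24 = 107.48 → 107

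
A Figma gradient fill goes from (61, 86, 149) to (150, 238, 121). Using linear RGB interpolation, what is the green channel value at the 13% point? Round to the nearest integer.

G = 86 + 0.13 × (238 − 86) = 105.76 → 106

106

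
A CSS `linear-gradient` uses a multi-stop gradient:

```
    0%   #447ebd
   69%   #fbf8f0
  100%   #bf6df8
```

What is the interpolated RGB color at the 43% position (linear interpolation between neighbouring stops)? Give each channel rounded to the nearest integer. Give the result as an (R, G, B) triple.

(182, 202, 221)

43% lies between the 0% and 69% stops, so the local fraction is t = (43 − 0)/(69 − 0) = 43/69 ≈ 0.6232.
#447ebd → (68, 126, 189); #fbf8f0 → (251, 248, 240).
R = 68 + 0.6232 × (251 − 68) = 182.046 → 182
G = 126 + 0.6232 × (248 − 126) = 202.03 → 202
B = 189 + 0.6232 × (240 − 189) = 220.783 → 221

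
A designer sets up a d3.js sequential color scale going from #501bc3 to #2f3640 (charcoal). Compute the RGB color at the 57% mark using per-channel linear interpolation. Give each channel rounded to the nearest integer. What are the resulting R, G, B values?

(61, 42, 120)

#501bc3 → (80, 27, 195); #2f3640 → (47, 54, 64).
57% corresponds to t = 0.57.
R = 80 + 0.57 × (47 − 80) = 80 + 0.57 × -33 = 61.19 → 61
G = 27 + 0.57 × (54 − 27) = 27 + 0.57 × 27 = 42.39 → 42
B = 195 + 0.57 × (64 − 195) = 195 + 0.57 × -131 = 120.33 → 120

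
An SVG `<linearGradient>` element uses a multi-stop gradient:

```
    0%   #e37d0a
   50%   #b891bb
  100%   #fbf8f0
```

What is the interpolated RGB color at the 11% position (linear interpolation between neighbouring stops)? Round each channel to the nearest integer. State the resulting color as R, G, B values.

(218, 129, 49)

11% lies between the 0% and 50% stops, so the local fraction is t = (11 − 0)/(50 − 0) = 11/50 ≈ 0.22.
#e37d0a → (227, 125, 10); #b891bb → (184, 145, 187).
R = 227 + 0.22 × (184 − 227) = 217.54 → 218
G = 125 + 0.22 × (145 − 125) = 129.4 → 129
B = 10 + 0.22 × (187 − 10) = 48.94 → 49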